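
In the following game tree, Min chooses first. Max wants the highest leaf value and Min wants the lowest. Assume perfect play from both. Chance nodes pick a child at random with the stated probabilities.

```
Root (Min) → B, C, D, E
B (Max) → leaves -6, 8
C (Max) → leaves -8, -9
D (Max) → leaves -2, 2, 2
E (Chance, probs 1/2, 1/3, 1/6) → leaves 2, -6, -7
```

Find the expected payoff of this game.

-8

B (Max): max(-6, 8) = 8
C (Max): max(-8, -9) = -8
D (Max): max(-2, 2, 2) = 2
E (Chance): 1/2·2 + 1/3·-6 + 1/6·-7 = -2.17
Root (Min): min(8, -8, 2, -2.17) = -8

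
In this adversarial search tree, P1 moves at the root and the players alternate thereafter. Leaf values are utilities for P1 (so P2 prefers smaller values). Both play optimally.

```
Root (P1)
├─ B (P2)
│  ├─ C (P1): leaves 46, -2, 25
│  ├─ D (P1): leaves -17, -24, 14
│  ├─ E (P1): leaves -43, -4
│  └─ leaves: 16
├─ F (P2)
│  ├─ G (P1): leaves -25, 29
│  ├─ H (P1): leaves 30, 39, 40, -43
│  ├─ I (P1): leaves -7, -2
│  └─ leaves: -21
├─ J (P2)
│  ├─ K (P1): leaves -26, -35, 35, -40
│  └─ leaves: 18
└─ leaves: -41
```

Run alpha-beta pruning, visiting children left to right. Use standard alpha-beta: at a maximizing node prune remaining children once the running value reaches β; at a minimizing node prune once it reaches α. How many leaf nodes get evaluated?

21

C [α=-∞,β=+∞]: v=46
D [α=-∞,β=46]: v=14
E [α=-∞,β=14]: v=-4
B [α=-∞,β=+∞]: v=-4
G [α=-4,β=+∞]: v=29
H [α=-4,β=29]: v=30 after child 1 ≥ β → β-cutoff, skip 3
I [α=-4,β=29]: v=-2
F [α=-4,β=+∞]: v=-21
K [α=-4,β=+∞]: v=35
J [α=-4,β=+∞]: v=18
Root [α=-∞,β=+∞]: v=18
Leaves evaluated: 21 of 24.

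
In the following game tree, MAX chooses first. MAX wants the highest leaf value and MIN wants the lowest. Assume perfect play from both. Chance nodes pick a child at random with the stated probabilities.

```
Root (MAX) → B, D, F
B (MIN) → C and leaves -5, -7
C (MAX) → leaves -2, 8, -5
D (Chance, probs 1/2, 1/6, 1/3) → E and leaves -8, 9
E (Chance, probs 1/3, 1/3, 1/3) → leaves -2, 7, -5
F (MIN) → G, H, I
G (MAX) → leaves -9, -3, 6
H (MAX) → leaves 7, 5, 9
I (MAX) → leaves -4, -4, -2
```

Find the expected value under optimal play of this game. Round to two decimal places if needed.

1.67

C (MAX): max(-2, 8, -5) = 8
B (MIN): min(8, -5, -7) = -7
E (Chance): 1/3·-2 + 1/3·7 + 1/3·-5 = 0
D (Chance): 1/2·0 + 1/6·-8 + 1/3·9 = 1.67
G (MAX): max(-9, -3, 6) = 6
H (MAX): max(7, 5, 9) = 9
I (MAX): max(-4, -4, -2) = -2
F (MIN): min(6, 9, -2) = -2
Root (MAX): max(-7, 1.67, -2) = 1.67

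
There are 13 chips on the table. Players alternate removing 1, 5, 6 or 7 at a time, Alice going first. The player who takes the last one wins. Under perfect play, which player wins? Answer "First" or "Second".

First

W/L table (W = player to move can force a win):
i:   0  1  2  3  4  5  6  7  8  9 10 11 12 13
     L  W  L  W  L  W  W  W  W  W  W  W  L  W
Position 13 is W, so the first player wins.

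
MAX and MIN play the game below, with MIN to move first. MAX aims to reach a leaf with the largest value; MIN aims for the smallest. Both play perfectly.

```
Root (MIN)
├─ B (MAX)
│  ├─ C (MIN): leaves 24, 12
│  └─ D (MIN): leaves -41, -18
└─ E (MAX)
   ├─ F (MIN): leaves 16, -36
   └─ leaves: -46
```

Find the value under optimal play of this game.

-36

C (MIN): min(24, 12) = 12
D (MIN): min(-41, -18) = -41
B (MAX): max(12, -41) = 12
F (MIN): min(16, -36) = -36
E (MAX): max(-36, -46) = -36
Root (MIN): min(12, -36) = -36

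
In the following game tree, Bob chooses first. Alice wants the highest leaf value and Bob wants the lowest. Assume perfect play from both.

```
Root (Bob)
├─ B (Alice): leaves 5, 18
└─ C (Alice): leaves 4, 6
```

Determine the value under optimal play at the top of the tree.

B (Alice): max(5, 18) = 18
C (Alice): max(4, 6) = 6
Root (Bob): min(18, 6) = 6

6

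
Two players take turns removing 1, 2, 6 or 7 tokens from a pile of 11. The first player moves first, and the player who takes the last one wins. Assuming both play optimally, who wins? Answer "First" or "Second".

Second

Compute winning (W) and losing (L) positions by backward induction:
i:   0  1  2  3  4  5  6  7  8  9 10 11
     L  W  W  L  W  W  W  W  L  W  W  L
Position 11 is L, so the second player wins.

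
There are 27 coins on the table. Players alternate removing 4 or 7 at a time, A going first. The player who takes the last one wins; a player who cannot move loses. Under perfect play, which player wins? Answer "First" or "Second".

Positions where the player to move wins (W) vs loses (L):
i:   0  1  2  3  4  5  6  7  8  9 10 11 12 13 14 15 16 17 18 19 20 21 22 23 24 25 26 27
     L  L  L  L  W  W  W  W  W  W  W  L  L  L  L  W  W  W  W  W  W  W  L  L  L  L  W  W
Position 27 is W, so the first player wins.

First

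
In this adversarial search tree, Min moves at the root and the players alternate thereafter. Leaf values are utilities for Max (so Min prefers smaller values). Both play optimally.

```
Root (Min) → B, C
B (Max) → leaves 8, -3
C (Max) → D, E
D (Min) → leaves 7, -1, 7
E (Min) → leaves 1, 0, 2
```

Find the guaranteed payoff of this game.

B (Max): max(8, -3) = 8
D (Min): min(7, -1, 7) = -1
E (Min): min(1, 0, 2) = 0
C (Max): max(-1, 0) = 0
Root (Min): min(8, 0) = 0

0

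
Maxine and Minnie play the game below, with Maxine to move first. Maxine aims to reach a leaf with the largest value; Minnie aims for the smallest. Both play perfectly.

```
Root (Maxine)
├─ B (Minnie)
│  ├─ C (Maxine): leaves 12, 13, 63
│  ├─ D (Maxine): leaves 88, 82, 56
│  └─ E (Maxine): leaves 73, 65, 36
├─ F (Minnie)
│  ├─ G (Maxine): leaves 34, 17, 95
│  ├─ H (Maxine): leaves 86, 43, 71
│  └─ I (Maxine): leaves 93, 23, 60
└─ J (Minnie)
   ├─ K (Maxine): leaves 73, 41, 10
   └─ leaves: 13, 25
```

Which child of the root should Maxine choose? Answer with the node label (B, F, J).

C (Maxine): max(12, 13, 63) = 63
D (Maxine): max(88, 82, 56) = 88
E (Maxine): max(73, 65, 36) = 73
B (Minnie): min(63, 88, 73) = 63
G (Maxine): max(34, 17, 95) = 95
H (Maxine): max(86, 43, 71) = 86
I (Maxine): max(93, 23, 60) = 93
F (Minnie): min(95, 86, 93) = 86
K (Maxine): max(73, 41, 10) = 73
J (Minnie): min(73, 13, 25) = 13
Root (Maxine): max(63, 86, 13) = 86
Maxine picks the child with the highest value: F (value 86).

F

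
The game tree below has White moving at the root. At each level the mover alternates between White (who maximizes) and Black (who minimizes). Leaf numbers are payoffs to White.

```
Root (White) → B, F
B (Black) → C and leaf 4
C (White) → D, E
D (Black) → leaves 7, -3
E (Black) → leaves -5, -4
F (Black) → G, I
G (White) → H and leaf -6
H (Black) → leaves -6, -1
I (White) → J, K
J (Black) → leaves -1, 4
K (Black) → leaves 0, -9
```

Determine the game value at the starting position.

-3

D (Black): min(7, -3) = -3
E (Black): min(-5, -4) = -5
C (White): max(-3, -5) = -3
B (Black): min(-3, 4) = -3
H (Black): min(-6, -1) = -6
G (White): max(-6, -6) = -6
J (Black): min(-1, 4) = -1
K (Black): min(0, -9) = -9
I (White): max(-1, -9) = -1
F (Black): min(-6, -1) = -6
Root (White): max(-3, -6) = -3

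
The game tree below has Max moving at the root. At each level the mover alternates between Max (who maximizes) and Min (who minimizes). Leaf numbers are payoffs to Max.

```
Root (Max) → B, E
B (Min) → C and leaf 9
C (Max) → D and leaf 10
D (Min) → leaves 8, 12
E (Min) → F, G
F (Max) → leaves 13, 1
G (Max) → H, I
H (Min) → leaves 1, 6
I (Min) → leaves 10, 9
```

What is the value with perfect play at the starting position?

D (Min): min(8, 12) = 8
C (Max): max(8, 10) = 10
B (Min): min(10, 9) = 9
F (Max): max(13, 1) = 13
H (Min): min(1, 6) = 1
I (Min): min(10, 9) = 9
G (Max): max(1, 9) = 9
E (Min): min(13, 9) = 9
Root (Max): max(9, 9) = 9

9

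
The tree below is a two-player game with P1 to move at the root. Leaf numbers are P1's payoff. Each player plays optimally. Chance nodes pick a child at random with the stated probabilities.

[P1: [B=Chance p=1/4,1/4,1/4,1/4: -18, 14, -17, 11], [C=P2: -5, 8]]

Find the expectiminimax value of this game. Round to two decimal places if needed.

B (Chance): 1/4·-18 + 1/4·14 + 1/4·-17 + 1/4·11 = -2.5
C (P2): min(-5, 8) = -5
Root (P1): max(-2.5, -5) = -2.5

-2.5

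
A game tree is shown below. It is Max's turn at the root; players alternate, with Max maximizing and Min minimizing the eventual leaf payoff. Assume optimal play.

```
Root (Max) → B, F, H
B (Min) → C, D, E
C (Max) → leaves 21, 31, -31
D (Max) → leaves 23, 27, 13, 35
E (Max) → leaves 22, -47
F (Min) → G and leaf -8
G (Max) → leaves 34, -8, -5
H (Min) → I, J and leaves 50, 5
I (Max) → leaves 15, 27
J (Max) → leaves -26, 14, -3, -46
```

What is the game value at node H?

5

I: max(15, 27) = 27
J: max(-26, 14, -3, -46) = 14
H: min(27, 14, 50, 5) = 5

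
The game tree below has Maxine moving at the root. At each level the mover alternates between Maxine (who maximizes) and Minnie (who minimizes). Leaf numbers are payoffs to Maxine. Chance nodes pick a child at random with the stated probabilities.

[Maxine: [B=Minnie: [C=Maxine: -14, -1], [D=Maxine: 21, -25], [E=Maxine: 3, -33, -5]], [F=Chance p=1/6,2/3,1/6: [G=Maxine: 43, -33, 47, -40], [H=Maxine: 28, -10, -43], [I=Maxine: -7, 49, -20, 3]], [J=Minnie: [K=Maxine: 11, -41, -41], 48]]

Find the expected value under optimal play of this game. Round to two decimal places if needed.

34.67

C (Maxine): max(-14, -1) = -1
D (Maxine): max(21, -25) = 21
E (Maxine): max(3, -33, -5) = 3
B (Minnie): min(-1, 21, 3) = -1
G (Maxine): max(43, -33, 47, -40) = 47
H (Maxine): max(28, -10, -43) = 28
I (Maxine): max(-7, 49, -20, 3) = 49
F (Chance): 1/6·47 + 2/3·28 + 1/6·49 = 34.67
K (Maxine): max(11, -41, -41) = 11
J (Minnie): min(11, 48) = 11
Root (Maxine): max(-1, 34.67, 11) = 34.67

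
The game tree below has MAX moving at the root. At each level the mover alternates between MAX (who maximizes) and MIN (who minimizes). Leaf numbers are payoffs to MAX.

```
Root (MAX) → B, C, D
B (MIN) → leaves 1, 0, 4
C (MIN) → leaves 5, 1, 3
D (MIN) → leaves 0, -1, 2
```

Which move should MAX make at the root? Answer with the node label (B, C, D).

C

B (MIN): min(1, 0, 4) = 0
C (MIN): min(5, 1, 3) = 1
D (MIN): min(0, -1, 2) = -1
Root (MAX): max(0, 1, -1) = 1
MAX picks the child with the highest value: C (value 1).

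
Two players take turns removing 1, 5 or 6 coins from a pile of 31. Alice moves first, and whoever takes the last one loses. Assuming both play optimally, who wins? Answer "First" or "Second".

First

Mark each pile size as W (mover wins) or L (mover loses):
i:   0  1  2  3  4  5  6  7  8  9 10 11 12 13 14 15 16 17 18 19 20 21 22 23 24 25 26 27 28 29 30 31
     W  L  W  L  W  L  W  W  W  W  W  W  L  W  L  W  L  W  W  W  W  W  W  L  W  L  W  L  W  W  W  W
Position 31 is W, so the first player wins.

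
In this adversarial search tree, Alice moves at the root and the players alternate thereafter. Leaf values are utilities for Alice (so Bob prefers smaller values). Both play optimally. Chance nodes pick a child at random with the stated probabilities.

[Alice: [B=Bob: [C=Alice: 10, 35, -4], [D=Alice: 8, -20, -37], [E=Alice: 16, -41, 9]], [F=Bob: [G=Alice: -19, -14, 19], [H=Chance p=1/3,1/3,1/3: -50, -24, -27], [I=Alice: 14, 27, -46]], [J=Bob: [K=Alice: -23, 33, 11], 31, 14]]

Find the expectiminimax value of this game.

C (Alice): max(10, 35, -4) = 35
D (Alice): max(8, -20, -37) = 8
E (Alice): max(16, -41, 9) = 16
B (Bob): min(35, 8, 16) = 8
G (Alice): max(-19, -14, 19) = 19
H (Chance): 1/3·-50 + 1/3·-24 + 1/3·-27 = -33.67
I (Alice): max(14, 27, -46) = 27
F (Bob): min(19, -33.67, 27) = -33.67
K (Alice): max(-23, 33, 11) = 33
J (Bob): min(33, 31, 14) = 14
Root (Alice): max(8, -33.67, 14) = 14

14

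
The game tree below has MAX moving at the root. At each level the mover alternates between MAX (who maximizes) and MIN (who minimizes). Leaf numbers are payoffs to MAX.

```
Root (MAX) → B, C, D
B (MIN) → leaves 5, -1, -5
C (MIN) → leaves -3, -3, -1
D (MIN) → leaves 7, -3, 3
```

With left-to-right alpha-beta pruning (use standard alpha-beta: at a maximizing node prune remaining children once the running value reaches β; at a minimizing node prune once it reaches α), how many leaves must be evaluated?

B [α=-∞,β=+∞]: v=-5
C [α=-5,β=+∞]: v=-3
D [α=-3,β=+∞]: v=-3 after child 2 ≤ α → α-cutoff, skip 1
Root [α=-∞,β=+∞]: v=-3
Leaves evaluated: 8 of 9.

8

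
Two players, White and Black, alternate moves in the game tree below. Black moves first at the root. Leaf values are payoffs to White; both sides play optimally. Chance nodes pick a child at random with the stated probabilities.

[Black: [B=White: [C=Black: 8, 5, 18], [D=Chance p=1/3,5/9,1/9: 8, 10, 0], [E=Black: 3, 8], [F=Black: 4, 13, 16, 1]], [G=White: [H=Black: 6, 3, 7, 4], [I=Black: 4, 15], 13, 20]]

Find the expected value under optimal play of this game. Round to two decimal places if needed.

C (Black): min(8, 5, 18) = 5
D (Chance): 1/3·8 + 5/9·10 + 1/9·0 = 8.22
E (Black): min(3, 8) = 3
F (Black): min(4, 13, 16, 1) = 1
B (White): max(5, 8.22, 3, 1) = 8.22
H (Black): min(6, 3, 7, 4) = 3
I (Black): min(4, 15) = 4
G (White): max(3, 4, 13, 20) = 20
Root (Black): min(8.22, 20) = 8.22

8.22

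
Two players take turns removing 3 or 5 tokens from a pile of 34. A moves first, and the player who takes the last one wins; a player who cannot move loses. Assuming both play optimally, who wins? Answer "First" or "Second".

W/L table (W = player to move can force a win):
i:   0  1  2  3  4  5  6  7  8  9 10 11 12 13 14 15 16 17 18 19 20 21 22 23 24 25 26 27 28 29 30 31 32 33 34
     L  L  L  W  W  W  W  W  L  L  L  W  W  W  W  W  L  L  L  W  W  W  W  W  L  L  L  W  W  W  W  W  L  L  L
Position 34 is L, so the second player wins.

Second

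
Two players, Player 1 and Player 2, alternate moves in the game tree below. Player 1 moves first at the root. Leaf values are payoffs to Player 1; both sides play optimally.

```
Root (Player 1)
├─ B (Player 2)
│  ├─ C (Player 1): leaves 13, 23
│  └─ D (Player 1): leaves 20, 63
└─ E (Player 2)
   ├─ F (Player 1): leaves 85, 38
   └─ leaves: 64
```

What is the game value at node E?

64

F: max(85, 38) = 85
E: min(85, 64) = 64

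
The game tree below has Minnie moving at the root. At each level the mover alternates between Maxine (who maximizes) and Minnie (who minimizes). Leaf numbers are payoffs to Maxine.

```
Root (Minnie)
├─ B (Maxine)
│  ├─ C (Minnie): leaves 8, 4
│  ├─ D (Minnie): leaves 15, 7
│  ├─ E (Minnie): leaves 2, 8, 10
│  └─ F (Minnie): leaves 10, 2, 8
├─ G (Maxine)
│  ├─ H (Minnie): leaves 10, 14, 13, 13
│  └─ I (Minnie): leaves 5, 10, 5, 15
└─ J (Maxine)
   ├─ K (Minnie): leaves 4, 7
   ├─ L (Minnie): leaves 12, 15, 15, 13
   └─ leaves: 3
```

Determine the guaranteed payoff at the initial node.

C (Minnie): min(8, 4) = 4
D (Minnie): min(15, 7) = 7
E (Minnie): min(2, 8, 10) = 2
F (Minnie): min(10, 2, 8) = 2
B (Maxine): max(4, 7, 2, 2) = 7
H (Minnie): min(10, 14, 13, 13) = 10
I (Minnie): min(5, 10, 5, 15) = 5
G (Maxine): max(10, 5) = 10
K (Minnie): min(4, 7) = 4
L (Minnie): min(12, 15, 15, 13) = 12
J (Maxine): max(4, 12, 3) = 12
Root (Minnie): min(7, 10, 12) = 7

7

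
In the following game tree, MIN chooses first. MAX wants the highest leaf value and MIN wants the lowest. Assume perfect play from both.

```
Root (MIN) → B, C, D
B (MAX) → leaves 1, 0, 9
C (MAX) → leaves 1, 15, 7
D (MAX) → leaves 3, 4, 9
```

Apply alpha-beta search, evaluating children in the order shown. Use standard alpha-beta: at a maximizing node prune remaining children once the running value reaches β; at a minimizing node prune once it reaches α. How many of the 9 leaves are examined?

B [α=-∞,β=+∞]: v=9
C [α=-∞,β=9]: v=15 after child 2 ≥ β → β-cutoff, skip 1
D [α=-∞,β=9]: v=9
Root [α=-∞,β=+∞]: v=9
Leaves evaluated: 8 of 9.

8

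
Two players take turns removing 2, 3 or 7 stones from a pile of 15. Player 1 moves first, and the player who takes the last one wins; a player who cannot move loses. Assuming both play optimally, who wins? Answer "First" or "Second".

Second

i:   0  1  2  3  4  5  6  7  8  9 10 11 12 13 14 15
     L  L  W  W  W  L  L  W  W  W  L  L  W  W  W  L
Position 15 is L, so the second player wins.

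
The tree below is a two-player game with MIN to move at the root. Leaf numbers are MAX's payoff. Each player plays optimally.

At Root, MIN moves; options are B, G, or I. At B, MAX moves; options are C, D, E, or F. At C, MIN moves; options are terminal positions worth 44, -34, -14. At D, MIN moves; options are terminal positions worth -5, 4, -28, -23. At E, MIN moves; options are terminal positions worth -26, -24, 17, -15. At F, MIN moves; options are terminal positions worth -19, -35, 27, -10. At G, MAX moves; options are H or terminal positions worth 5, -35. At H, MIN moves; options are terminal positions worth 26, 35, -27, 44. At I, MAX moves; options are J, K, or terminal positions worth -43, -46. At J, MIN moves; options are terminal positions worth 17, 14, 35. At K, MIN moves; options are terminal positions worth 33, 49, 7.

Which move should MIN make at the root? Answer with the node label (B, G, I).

B

C (MIN): min(44, -34, -14) = -34
D (MIN): min(-5, 4, -28, -23) = -28
E (MIN): min(-26, -24, 17, -15) = -26
F (MIN): min(-19, -35, 27, -10) = -35
B (MAX): max(-34, -28, -26, -35) = -26
H (MIN): min(26, 35, -27, 44) = -27
G (MAX): max(-27, 5, -35) = 5
J (MIN): min(17, 14, 35) = 14
K (MIN): min(33, 49, 7) = 7
I (MAX): max(14, 7, -43, -46) = 14
Root (MIN): min(-26, 5, 14) = -26
MIN picks the child with the lowest value: B (value -26).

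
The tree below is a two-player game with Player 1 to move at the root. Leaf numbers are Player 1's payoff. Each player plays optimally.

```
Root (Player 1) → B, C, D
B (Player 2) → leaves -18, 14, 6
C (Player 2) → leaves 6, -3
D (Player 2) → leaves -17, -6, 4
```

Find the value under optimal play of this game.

-3

B (Player 2): min(-18, 14, 6) = -18
C (Player 2): min(6, -3) = -3
D (Player 2): min(-17, -6, 4) = -17
Root (Player 1): max(-18, -3, -17) = -3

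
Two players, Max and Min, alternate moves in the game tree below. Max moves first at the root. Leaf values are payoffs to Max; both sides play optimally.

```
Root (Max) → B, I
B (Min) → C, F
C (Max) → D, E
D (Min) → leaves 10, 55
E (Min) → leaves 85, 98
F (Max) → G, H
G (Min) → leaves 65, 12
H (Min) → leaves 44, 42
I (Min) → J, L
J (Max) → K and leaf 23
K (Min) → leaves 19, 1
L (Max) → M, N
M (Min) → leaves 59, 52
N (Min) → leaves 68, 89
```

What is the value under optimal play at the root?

D (Min): min(10, 55) = 10
E (Min): min(85, 98) = 85
C (Max): max(10, 85) = 85
G (Min): min(65, 12) = 12
H (Min): min(44, 42) = 42
F (Max): max(12, 42) = 42
B (Min): min(85, 42) = 42
K (Min): min(19, 1) = 1
J (Max): max(1, 23) = 23
M (Min): min(59, 52) = 52
N (Min): min(68, 89) = 68
L (Max): max(52, 68) = 68
I (Min): min(23, 68) = 23
Root (Max): max(42, 23) = 42

42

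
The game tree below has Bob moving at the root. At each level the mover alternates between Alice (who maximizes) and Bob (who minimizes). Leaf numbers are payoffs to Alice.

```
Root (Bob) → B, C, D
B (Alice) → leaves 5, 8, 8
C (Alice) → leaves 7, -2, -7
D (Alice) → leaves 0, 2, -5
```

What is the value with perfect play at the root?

B (Alice): max(5, 8, 8) = 8
C (Alice): max(7, -2, -7) = 7
D (Alice): max(0, 2, -5) = 2
Root (Bob): min(8, 7, 2) = 2

2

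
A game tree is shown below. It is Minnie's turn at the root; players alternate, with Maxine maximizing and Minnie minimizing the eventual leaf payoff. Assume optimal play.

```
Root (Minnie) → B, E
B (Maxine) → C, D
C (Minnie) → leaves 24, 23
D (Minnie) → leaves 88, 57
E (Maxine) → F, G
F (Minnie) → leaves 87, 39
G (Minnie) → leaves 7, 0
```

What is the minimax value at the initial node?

C (Minnie): min(24, 23) = 23
D (Minnie): min(88, 57) = 57
B (Maxine): max(23, 57) = 57
F (Minnie): min(87, 39) = 39
G (Minnie): min(7, 0) = 0
E (Maxine): max(39, 0) = 39
Root (Minnie): min(57, 39) = 39

39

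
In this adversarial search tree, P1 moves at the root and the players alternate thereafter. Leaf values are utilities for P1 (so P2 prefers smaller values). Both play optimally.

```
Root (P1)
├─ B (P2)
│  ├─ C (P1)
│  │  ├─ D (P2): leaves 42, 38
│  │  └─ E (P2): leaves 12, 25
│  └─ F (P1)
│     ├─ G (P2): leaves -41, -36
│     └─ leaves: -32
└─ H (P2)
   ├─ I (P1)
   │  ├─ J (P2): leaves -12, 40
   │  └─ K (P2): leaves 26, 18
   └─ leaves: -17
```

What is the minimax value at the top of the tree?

-17

D (P2): min(42, 38) = 38
E (P2): min(12, 25) = 12
C (P1): max(38, 12) = 38
G (P2): min(-41, -36) = -41
F (P1): max(-41, -32) = -32
B (P2): min(38, -32) = -32
J (P2): min(-12, 40) = -12
K (P2): min(26, 18) = 18
I (P1): max(-12, 18) = 18
H (P2): min(18, -17) = -17
Root (P1): max(-32, -17) = -17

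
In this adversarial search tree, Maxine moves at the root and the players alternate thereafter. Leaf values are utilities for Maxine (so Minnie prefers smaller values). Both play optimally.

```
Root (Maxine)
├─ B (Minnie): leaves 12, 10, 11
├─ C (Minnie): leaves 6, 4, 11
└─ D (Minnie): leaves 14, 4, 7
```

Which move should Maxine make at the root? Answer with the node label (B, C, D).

B (Minnie): min(12, 10, 11) = 10
C (Minnie): min(6, 4, 11) = 4
D (Minnie): min(14, 4, 7) = 4
Root (Maxine): max(10, 4, 4) = 10
Maxine picks the child with the highest value: B (value 10).

B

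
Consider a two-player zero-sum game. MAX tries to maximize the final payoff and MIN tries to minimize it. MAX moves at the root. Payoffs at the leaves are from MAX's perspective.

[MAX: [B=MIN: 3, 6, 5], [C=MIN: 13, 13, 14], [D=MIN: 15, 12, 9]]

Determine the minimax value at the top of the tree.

13

B (MIN): min(3, 6, 5) = 3
C (MIN): min(13, 13, 14) = 13
D (MIN): min(15, 12, 9) = 9
Root (MAX): max(3, 13, 9) = 13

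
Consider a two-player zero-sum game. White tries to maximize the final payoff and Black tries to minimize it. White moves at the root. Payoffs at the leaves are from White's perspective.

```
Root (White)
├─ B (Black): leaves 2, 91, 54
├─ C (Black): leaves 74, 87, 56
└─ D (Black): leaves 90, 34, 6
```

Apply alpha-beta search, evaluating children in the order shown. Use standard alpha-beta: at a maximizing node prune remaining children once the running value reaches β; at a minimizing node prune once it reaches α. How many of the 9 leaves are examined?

8

B [α=-∞,β=+∞]: v=2
C [α=2,β=+∞]: v=56
D [α=56,β=+∞]: v=34 after child 2 ≤ α → α-cutoff, skip 1
Root [α=-∞,β=+∞]: v=56
Leaves evaluated: 8 of 9.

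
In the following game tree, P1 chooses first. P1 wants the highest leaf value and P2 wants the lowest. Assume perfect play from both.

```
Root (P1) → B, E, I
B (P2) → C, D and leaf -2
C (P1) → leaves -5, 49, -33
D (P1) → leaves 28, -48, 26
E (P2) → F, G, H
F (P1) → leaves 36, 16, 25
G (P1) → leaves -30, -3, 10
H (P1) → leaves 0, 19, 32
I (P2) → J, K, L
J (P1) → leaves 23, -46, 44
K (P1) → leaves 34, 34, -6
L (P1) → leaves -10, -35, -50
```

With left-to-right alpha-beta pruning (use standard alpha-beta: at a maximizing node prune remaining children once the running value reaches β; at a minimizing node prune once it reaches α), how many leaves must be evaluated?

24

C [α=-∞,β=+∞]: v=49
D [α=-∞,β=49]: v=28
B [α=-∞,β=+∞]: v=-2
F [α=-2,β=+∞]: v=36
G [α=-2,β=36]: v=10
H [α=-2,β=10]: v=19 after child 2 ≥ β → β-cutoff, skip 1
E [α=-2,β=+∞]: v=10
J [α=10,β=+∞]: v=44
K [α=10,β=44]: v=34
L [α=10,β=34]: v=-10
I [α=10,β=+∞]: v=-10
Root [α=-∞,β=+∞]: v=10
Leaves evaluated: 24 of 25.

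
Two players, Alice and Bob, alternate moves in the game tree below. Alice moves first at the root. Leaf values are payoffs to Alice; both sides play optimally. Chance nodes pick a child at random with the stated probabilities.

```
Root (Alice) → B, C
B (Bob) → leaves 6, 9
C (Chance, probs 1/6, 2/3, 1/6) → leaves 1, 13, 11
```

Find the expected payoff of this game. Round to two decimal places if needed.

B (Bob): min(6, 9) = 6
C (Chance): 1/6·1 + 2/3·13 + 1/6·11 = 10.67
Root (Alice): max(6, 10.67) = 10.67

10.67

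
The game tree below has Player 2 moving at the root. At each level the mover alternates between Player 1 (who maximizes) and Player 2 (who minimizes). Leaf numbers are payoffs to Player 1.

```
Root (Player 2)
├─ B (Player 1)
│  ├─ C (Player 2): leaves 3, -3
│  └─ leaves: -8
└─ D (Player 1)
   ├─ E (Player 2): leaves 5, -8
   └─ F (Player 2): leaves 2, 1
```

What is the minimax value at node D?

E: min(5, -8) = -8
F: min(2, 1) = 1
D: max(-8, 1) = 1

1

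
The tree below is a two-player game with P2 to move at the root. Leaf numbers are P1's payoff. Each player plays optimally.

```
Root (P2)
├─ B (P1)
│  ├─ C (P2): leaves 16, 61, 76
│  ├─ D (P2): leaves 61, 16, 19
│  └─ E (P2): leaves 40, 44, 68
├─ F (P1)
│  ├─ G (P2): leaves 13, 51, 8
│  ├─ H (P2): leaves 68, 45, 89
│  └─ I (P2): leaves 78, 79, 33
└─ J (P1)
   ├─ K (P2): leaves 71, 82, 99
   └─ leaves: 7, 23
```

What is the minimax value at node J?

71

K: min(71, 82, 99) = 71
J: max(71, 7, 23) = 71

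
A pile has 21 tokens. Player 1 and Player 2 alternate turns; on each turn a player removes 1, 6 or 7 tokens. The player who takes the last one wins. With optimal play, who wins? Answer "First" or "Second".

First

Compute winning (W) and losing (L) positions by backward induction:
i:   0  1  2  3  4  5  6  7  8  9 10 11 12 13 14 15 16 17 18 19 20 21
     L  W  L  W  L  W  W  W  W  W  W  W  L  W  L  W  L  W  W  W  W  W
Position 21 is W, so the first player wins.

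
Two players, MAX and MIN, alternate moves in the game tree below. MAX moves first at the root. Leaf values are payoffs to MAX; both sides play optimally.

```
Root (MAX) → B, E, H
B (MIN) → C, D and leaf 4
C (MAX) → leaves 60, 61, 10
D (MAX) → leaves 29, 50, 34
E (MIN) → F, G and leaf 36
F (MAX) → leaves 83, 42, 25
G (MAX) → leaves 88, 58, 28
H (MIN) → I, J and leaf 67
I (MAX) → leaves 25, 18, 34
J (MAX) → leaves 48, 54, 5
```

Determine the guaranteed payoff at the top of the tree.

36

C (MAX): max(60, 61, 10) = 61
D (MAX): max(29, 50, 34) = 50
B (MIN): min(61, 50, 4) = 4
F (MAX): max(83, 42, 25) = 83
G (MAX): max(88, 58, 28) = 88
E (MIN): min(83, 88, 36) = 36
I (MAX): max(25, 18, 34) = 34
J (MAX): max(48, 54, 5) = 54
H (MIN): min(34, 54, 67) = 34
Root (MAX): max(4, 36, 34) = 36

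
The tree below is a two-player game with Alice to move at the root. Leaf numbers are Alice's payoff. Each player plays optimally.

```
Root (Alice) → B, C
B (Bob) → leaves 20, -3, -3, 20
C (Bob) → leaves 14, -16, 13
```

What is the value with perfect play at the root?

-3

B (Bob): min(20, -3, -3, 20) = -3
C (Bob): min(14, -16, 13) = -16
Root (Alice): max(-3, -16) = -3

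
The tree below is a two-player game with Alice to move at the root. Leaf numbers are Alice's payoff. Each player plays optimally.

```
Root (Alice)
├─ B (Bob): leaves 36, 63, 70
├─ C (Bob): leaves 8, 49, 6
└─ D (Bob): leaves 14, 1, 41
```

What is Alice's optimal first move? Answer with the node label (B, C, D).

B

B (Bob): min(36, 63, 70) = 36
C (Bob): min(8, 49, 6) = 6
D (Bob): min(14, 1, 41) = 1
Root (Alice): max(36, 6, 1) = 36
Alice picks the child with the highest value: B (value 36).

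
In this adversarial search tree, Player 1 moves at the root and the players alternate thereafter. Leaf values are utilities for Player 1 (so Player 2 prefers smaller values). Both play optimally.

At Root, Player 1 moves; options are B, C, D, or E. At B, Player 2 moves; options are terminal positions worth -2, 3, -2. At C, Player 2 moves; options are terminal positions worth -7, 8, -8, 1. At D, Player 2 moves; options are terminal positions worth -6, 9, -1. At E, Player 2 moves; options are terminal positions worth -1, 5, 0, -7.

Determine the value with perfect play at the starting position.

-2

B (Player 2): min(-2, 3, -2) = -2
C (Player 2): min(-7, 8, -8, 1) = -8
D (Player 2): min(-6, 9, -1) = -6
E (Player 2): min(-1, 5, 0, -7) = -7
Root (Player 1): max(-2, -8, -6, -7) = -2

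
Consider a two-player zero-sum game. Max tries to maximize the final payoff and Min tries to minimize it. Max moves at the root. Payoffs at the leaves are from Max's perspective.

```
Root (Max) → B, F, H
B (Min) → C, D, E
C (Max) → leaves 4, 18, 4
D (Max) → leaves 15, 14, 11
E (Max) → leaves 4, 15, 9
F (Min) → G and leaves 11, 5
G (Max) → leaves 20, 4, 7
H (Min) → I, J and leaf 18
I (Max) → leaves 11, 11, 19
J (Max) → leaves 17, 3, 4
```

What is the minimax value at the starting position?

17

C (Max): max(4, 18, 4) = 18
D (Max): max(15, 14, 11) = 15
E (Max): max(4, 15, 9) = 15
B (Min): min(18, 15, 15) = 15
G (Max): max(20, 4, 7) = 20
F (Min): min(20, 11, 5) = 5
I (Max): max(11, 11, 19) = 19
J (Max): max(17, 3, 4) = 17
H (Min): min(19, 17, 18) = 17
Root (Max): max(15, 5, 17) = 17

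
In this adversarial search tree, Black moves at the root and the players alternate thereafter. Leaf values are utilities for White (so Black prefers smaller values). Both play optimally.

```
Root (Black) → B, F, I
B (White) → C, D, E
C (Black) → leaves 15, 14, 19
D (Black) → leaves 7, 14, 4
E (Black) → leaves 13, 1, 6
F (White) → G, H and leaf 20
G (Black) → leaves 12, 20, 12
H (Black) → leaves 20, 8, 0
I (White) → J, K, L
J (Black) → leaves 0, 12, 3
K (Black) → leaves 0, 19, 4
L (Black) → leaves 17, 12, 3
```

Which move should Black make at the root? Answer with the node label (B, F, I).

C (Black): min(15, 14, 19) = 14
D (Black): min(7, 14, 4) = 4
E (Black): min(13, 1, 6) = 1
B (White): max(14, 4, 1) = 14
G (Black): min(12, 20, 12) = 12
H (Black): min(20, 8, 0) = 0
F (White): max(12, 0, 20) = 20
J (Black): min(0, 12, 3) = 0
K (Black): min(0, 19, 4) = 0
L (Black): min(17, 12, 3) = 3
I (White): max(0, 0, 3) = 3
Root (Black): min(14, 20, 3) = 3
Black picks the child with the lowest value: I (value 3).

I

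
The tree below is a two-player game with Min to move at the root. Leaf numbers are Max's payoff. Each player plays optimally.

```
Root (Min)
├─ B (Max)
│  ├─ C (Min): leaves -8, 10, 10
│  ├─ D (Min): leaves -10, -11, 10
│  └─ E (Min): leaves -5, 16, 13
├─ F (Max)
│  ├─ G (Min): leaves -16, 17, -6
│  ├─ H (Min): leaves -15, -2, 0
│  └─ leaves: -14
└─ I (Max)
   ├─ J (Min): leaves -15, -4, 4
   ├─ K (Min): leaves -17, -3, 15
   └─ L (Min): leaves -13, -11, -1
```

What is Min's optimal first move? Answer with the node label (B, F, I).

C (Min): min(-8, 10, 10) = -8
D (Min): min(-10, -11, 10) = -11
E (Min): min(-5, 16, 13) = -5
B (Max): max(-8, -11, -5) = -5
G (Min): min(-16, 17, -6) = -16
H (Min): min(-15, -2, 0) = -15
F (Max): max(-16, -15, -14) = -14
J (Min): min(-15, -4, 4) = -15
K (Min): min(-17, -3, 15) = -17
L (Min): min(-13, -11, -1) = -13
I (Max): max(-15, -17, -13) = -13
Root (Min): min(-5, -14, -13) = -14
Min picks the child with the lowest value: F (value -14).

F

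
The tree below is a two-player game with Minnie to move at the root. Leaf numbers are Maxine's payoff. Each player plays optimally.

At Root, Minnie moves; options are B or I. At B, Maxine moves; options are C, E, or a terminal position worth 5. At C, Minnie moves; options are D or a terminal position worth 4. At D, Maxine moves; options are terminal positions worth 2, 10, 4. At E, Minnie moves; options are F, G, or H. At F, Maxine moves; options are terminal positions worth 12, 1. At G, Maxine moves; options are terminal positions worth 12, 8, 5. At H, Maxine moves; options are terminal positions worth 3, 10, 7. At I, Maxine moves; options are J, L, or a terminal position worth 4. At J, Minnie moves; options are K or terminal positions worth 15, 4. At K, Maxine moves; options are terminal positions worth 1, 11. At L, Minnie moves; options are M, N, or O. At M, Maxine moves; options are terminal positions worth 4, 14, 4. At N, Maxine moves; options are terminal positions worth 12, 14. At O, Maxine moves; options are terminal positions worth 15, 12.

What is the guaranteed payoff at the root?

D (Maxine): max(2, 10, 4) = 10
C (Minnie): min(10, 4) = 4
F (Maxine): max(12, 1) = 12
G (Maxine): max(12, 8, 5) = 12
H (Maxine): max(3, 10, 7) = 10
E (Minnie): min(12, 12, 10) = 10
B (Maxine): max(4, 10, 5) = 10
K (Maxine): max(1, 11) = 11
J (Minnie): min(11, 15, 4) = 4
M (Maxine): max(4, 14, 4) = 14
N (Maxine): max(12, 14) = 14
O (Maxine): max(15, 12) = 15
L (Minnie): min(14, 14, 15) = 14
I (Maxine): max(4, 14, 4) = 14
Root (Minnie): min(10, 14) = 10

10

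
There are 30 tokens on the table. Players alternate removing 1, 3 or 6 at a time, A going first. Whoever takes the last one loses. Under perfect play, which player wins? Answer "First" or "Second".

Second

Positions where the player to move wins (W) vs loses (L):
i:   0  1  2  3  4  5  6  7  8  9 10 11 12 13 14 15 16 17 18 19 20 21 22 23 24 25 26 27 28 29 30
     W  L  W  L  W  L  W  W  W  W  L  W  L  W  L  W  W  W  W  L  W  L  W  L  W  W  W  W  L  W  L
Position 30 is L, so the second player wins.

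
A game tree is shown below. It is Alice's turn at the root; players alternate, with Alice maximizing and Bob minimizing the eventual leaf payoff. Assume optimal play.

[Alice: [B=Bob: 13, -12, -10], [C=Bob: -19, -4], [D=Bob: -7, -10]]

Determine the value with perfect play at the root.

-10

B (Bob): min(13, -12, -10) = -12
C (Bob): min(-19, -4) = -19
D (Bob): min(-7, -10) = -10
Root (Alice): max(-12, -19, -10) = -10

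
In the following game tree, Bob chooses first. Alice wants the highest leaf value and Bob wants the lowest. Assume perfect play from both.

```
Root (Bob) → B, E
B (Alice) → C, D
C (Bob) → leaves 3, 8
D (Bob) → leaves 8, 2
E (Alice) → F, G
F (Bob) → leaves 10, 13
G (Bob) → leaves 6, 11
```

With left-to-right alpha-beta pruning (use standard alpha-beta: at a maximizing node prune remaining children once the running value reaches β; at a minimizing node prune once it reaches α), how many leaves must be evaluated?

6

C [α=-∞,β=+∞]: v=3
D [α=3,β=+∞]: v=2
B [α=-∞,β=+∞]: v=3
F [α=-∞,β=3]: v=10
E [α=-∞,β=3]: v=10 after child 1 ≥ β → β-cutoff, skip 1
Root [α=-∞,β=+∞]: v=3
Leaves evaluated: 6 of 8.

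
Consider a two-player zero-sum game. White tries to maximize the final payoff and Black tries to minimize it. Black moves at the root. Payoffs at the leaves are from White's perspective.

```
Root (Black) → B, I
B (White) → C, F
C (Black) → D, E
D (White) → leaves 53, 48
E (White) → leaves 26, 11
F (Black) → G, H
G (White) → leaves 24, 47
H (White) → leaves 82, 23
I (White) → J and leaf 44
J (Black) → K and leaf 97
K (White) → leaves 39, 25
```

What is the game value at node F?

47

G: max(24, 47) = 47
H: max(82, 23) = 82
F: min(47, 82) = 47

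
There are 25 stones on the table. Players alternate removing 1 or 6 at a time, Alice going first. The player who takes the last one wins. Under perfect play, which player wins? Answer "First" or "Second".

Positions where the player to move wins (W) vs loses (L):
i:   0  1  2  3  4  5  6  7  8  9 10 11 12 13 14 15 16 17 18 19 20 21 22 23 24 25
     L  W  L  W  L  W  W  L  W  L  W  L  W  W  L  W  L  W  L  W  W  L  W  L  W  L
Position 25 is L, so the second player wins.

Second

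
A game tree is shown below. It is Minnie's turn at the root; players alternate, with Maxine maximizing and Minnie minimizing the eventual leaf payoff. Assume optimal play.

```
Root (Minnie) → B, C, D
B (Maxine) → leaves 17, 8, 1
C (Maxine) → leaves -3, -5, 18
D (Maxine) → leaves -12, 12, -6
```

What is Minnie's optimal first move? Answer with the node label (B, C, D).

B (Maxine): max(17, 8, 1) = 17
C (Maxine): max(-3, -5, 18) = 18
D (Maxine): max(-12, 12, -6) = 12
Root (Minnie): min(17, 18, 12) = 12
Minnie picks the child with the lowest value: D (value 12).

D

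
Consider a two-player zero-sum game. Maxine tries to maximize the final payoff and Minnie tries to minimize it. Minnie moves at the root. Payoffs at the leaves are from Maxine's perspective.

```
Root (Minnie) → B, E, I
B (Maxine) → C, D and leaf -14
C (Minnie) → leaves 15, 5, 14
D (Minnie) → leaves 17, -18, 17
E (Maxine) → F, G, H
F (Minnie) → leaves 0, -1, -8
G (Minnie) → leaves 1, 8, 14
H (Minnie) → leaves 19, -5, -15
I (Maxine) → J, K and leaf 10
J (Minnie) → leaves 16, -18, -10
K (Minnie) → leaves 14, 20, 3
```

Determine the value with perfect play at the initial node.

1

C (Minnie): min(15, 5, 14) = 5
D (Minnie): min(17, -18, 17) = -18
B (Maxine): max(5, -18, -14) = 5
F (Minnie): min(0, -1, -8) = -8
G (Minnie): min(1, 8, 14) = 1
H (Minnie): min(19, -5, -15) = -15
E (Maxine): max(-8, 1, -15) = 1
J (Minnie): min(16, -18, -10) = -18
K (Minnie): min(14, 20, 3) = 3
I (Maxine): max(-18, 3, 10) = 10
Root (Minnie): min(5, 1, 10) = 1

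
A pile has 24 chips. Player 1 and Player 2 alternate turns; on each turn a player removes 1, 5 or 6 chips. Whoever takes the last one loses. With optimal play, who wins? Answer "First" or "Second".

First

i:   0  1  2  3  4  5  6  7  8  9 10 11 12 13 14 15 16 17 18 19 20 21 22 23 24
     W  L  W  L  W  L  W  W  W  W  W  W  L  W  L  W  L  W  W  W  W  W  W  L  W
Position 24 is W, so the first player wins.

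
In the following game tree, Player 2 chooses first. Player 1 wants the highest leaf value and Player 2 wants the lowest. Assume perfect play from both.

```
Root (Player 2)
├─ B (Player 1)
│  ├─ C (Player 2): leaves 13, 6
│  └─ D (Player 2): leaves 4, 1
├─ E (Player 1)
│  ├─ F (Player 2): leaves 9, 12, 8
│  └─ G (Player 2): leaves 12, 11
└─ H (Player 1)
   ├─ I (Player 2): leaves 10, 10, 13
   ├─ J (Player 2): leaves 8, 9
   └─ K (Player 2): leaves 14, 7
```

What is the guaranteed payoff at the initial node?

6

C (Player 2): min(13, 6) = 6
D (Player 2): min(4, 1) = 1
B (Player 1): max(6, 1) = 6
F (Player 2): min(9, 12, 8) = 8
G (Player 2): min(12, 11) = 11
E (Player 1): max(8, 11) = 11
I (Player 2): min(10, 10, 13) = 10
J (Player 2): min(8, 9) = 8
K (Player 2): min(14, 7) = 7
H (Player 1): max(10, 8, 7) = 10
Root (Player 2): min(6, 11, 10) = 6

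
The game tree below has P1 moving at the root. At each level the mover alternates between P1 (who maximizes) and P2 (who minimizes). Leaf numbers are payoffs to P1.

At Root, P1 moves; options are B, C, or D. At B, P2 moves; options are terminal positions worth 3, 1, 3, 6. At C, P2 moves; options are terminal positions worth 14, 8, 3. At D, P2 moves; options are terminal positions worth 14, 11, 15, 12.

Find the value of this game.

B (P2): min(3, 1, 3, 6) = 1
C (P2): min(14, 8, 3) = 3
D (P2): min(14, 11, 15, 12) = 11
Root (P1): max(1, 3, 11) = 11

11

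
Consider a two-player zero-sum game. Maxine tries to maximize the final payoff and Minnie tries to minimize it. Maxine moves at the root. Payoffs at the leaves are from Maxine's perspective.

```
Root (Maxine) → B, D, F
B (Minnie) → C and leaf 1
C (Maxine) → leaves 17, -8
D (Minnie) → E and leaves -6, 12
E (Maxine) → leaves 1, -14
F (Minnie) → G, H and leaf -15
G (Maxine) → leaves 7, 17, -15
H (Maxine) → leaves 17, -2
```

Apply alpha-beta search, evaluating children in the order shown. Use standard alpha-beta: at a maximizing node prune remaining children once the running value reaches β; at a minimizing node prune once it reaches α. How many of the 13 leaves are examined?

C [α=-∞,β=+∞]: v=17
B [α=-∞,β=+∞]: v=1
E [α=1,β=+∞]: v=1
D [α=1,β=+∞]: v=1 after child 1 ≤ α → α-cutoff, skip 2
G [α=1,β=+∞]: v=17
H [α=1,β=17]: v=17 after child 1 ≥ β → β-cutoff, skip 1
F [α=1,β=+∞]: v=-15
Root [α=-∞,β=+∞]: v=1
Leaves evaluated: 10 of 13.

10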